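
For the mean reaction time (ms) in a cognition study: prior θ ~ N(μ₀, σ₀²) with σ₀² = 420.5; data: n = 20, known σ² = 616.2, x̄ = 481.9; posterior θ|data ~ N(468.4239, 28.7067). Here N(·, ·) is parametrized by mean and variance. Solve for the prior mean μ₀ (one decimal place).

With known observation variance, the Normal–Normal posterior has precision τ_n = τ₀ + n/σ² and mean μ_n = (τ₀μ₀ + (n/σ²)x̄)/τ_n.
Here τ₀ = 1/420.5 = 0.002378 and τ_data = 20/616.2 = 0.032457, so τ_n = 0.034835.
Rearranging for μ₀: μ₀ = (μ_n·τ_n − τ_data·x̄)/τ₀ = (468.4239·0.034835 − 0.032457·481.9) / 0.002378 = 0.676518/0.002378 ≈ 284.5.

μ₀ = 284.5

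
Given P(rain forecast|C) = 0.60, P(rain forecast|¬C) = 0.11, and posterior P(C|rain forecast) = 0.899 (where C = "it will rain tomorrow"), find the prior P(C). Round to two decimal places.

P(C) = 0.62

Bayes' rule in odds form gives O(C|E) = O(C)·[P(E|C)/P(E|¬C)], hence O(C) = O(C|E)/LR.
Posterior odds = 0.899/(1−0.899) = 8.9010. LR = 0.60/0.11 = 5.4545.
Prior odds = 8.9010/5.4545 = 1.6319, so P(C) = 1.6319/(1+1.6319) ≈ 0.62.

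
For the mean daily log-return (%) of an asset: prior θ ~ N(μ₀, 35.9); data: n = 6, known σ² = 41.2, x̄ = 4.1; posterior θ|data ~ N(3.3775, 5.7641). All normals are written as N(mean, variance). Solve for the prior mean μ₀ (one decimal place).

μ₀ = -0.4

With known observation variance, the Normal–Normal posterior has precision τ_n = τ₀ + n/σ² and mean μ_n = (τ₀μ₀ + (n/σ²)x̄)/τ_n.
Here τ₀ = 1/35.9 = 0.027855 and τ_data = 6/41.2 = 0.145631, so τ_n = 0.173486.
Rearranging for μ₀: μ₀ = (μ_n·τ_n − τ_data·x̄)/τ₀ = (3.3775·0.173486 − 0.145631·4.1) / 0.027855 = -0.011138/0.027855 ≈ -0.4.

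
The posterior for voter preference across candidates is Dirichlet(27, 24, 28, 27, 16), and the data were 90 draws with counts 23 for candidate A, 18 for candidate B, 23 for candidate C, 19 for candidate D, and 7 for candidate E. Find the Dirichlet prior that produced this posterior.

Dirichlet(4, 6, 5, 8, 9)

For a Dirichlet(α) prior with multinomial counts c, the posterior is Dirichlet(α + c) componentwise.
Subtract each count from the matching posterior parameter: 27−23=4, 24−18=6, 28−23=5, 27−19=8, 16−7=9.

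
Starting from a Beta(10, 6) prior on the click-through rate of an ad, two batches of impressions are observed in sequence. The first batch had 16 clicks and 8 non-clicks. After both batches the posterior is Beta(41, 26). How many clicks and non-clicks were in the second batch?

15 clicks and 12 non-clicks

Sequential conjugate updates are equivalent to a single update on the pooled data, so total successes = posterior α − prior α and total failures = posterior β − prior β.
Total across both batches: 41−10=31 clicks, 26−6=20 non-clicks.
Subtract the first batch: 31−16=15 clicks and 20−8=12 non-clicks.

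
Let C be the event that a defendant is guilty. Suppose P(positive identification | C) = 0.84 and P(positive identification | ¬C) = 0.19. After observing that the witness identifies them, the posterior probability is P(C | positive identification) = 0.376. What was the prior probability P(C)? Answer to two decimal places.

In odds form, posterior odds = prior odds × likelihood ratio, so prior odds = posterior odds ÷ LR.
Posterior odds = 0.376/(1−0.376) = 0.6026. LR = 0.84/0.19 = 4.4211.
Prior odds = 0.6026/4.4211 = 0.1363, so P(C) = 0.1363/(1+0.1363) ≈ 0.12.

P(C) = 0.12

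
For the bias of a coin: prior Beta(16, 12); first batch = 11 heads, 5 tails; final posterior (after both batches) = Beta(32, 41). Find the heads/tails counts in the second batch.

Sequential conjugate updates are equivalent to a single update on the pooled data, so total successes = posterior α − prior α and total failures = posterior β − prior β.
Total across both batches: 32−16=16 heads, 41−12=29 tails.
Subtract the first batch: 16−11=5 heads and 29−5=24 tails.

5 heads and 24 tails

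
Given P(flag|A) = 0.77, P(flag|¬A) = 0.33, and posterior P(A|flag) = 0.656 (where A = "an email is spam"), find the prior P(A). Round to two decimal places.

P(A) = 0.45

Bayes' rule in odds form gives O(A|E) = O(A)·[P(E|A)/P(E|¬A)], hence O(A) = O(A|E)/LR.
Posterior odds = 0.656/(1−0.656) = 1.9070. LR = 0.77/0.33 = 2.3333.
Prior odds = 1.9070/2.3333 = 0.8173, so P(A) = 0.8173/(1+0.8173) ≈ 0.45.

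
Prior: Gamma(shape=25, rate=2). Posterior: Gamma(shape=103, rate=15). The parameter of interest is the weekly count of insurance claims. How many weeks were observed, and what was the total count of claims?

A Gamma(α, β) prior (rate parametrization) on a Poisson rate with n observations summing to S gives posterior Gamma(α+S, β+n).
Matching: Σxᵢ = 103 − 25 = 78 and n = 15 − 2 = 13.

n = 13 weeks with total 78 claims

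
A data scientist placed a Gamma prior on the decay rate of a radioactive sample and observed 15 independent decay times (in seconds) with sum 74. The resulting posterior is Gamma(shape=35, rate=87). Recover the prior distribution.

Gamma–exponential conjugacy: posterior shape = α + n, posterior rate = β + Σtᵢ.
So α = 35 − 15 = 20 and β = 87 − 74 = 13.

Gamma(shape=20, rate=13)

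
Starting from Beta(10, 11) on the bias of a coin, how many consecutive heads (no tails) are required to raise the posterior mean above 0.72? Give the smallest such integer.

k = 19

After k heads and 0 tails the posterior is Beta(10+k, 11), with mean (10+k)/(10+11+k).
Set (10+k)/(21+k) > 0.72 and solve: k > (0.72·21 − 10)/(1 − 0.72) = 18.286.
The smallest integer exceeding 18.286 is 19.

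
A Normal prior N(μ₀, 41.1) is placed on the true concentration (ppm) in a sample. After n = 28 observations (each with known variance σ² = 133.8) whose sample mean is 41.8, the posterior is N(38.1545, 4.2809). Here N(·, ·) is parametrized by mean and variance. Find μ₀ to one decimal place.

μ₀ = 6.8

The posterior mean is a precision-weighted average: μ_n = (τ₀μ₀ + τ_data·x̄)/(τ₀+τ_data), with τ₀=1/σ₀² and τ_data=n/σ².
Here τ₀ = 1/41.1 = 0.024331 and τ_data = 28/133.8 = 0.209268, so τ_n = 0.233599.
Rearranging for μ₀: μ₀ = (μ_n·τ_n − τ_data·x̄)/τ₀ = (38.1545·0.233599 − 0.209268·41.8) / 0.024331 = 0.165451/0.024331 ≈ 6.8.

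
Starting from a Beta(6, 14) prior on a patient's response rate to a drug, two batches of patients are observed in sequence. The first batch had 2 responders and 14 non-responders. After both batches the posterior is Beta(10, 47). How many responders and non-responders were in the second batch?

Sequential conjugate updates are equivalent to a single update on the pooled data, so total successes = posterior α − prior α and total failures = posterior β − prior β.
Total across both batches: 10−6=4 responders, 47−14=33 non-responders.
Subtract the first batch: 4−2=2 responders and 33−14=19 non-responders.

2 responders and 19 non-responders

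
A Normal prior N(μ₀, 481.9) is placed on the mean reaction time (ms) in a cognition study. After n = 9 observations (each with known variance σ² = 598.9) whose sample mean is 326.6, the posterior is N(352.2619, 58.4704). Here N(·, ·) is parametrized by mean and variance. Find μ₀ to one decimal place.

μ₀ = 538.1

With known observation variance, the Normal–Normal posterior has precision τ_n = τ₀ + n/σ² and mean μ_n = (τ₀μ₀ + (n/σ²)x̄)/τ_n.
Here τ₀ = 1/481.9 = 0.002075 and τ_data = 9/598.9 = 0.015028, so τ_n = 0.017103.
Rearranging for μ₀: μ₀ = (μ_n·τ_n − τ_data·x̄)/τ₀ = (352.2619·0.017103 − 0.015028·326.6) / 0.002075 = 1.116590/0.002075 ≈ 538.1.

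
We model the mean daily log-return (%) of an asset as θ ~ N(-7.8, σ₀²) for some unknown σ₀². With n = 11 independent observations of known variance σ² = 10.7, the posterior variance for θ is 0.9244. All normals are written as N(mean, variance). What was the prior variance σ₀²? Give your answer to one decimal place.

σ₀² = 18.6

For the Normal–Normal model with known σ², precisions add: τ_n = τ₀ + n/σ².
So 1/σ₀² = 1/0.9244 − 11/10.7 = 1.081783 − 1.028037 = 0.053746.
Hence σ₀² = 1/0.053746 ≈ 18.6.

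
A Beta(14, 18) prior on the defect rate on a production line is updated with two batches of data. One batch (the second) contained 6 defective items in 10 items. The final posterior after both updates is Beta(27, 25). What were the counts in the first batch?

7 defective items and 3 good items

Because Beta–binomial updating is additive in the counts, the combined data contributed (α_post−α_prior, β_post−β_prior) successes and failures.
Total across both batches: 27−14=13 defective items, 25−18=7 good items.
Subtract the second batch: 13−6=7 defective items and 7−4=3 good items.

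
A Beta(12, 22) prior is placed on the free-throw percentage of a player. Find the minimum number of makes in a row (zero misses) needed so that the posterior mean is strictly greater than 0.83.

k = 96

After k makes and 0 misses the posterior is Beta(12+k, 22), with mean (12+k)/(12+22+k).
Set (12+k)/(34+k) > 0.83 and solve: k > (0.83·34 − 12)/(1 − 0.83) = 95.412.
The smallest integer exceeding 95.412 is 96, and checking k=96: (108)/(130) = 0.8308 > 0.83.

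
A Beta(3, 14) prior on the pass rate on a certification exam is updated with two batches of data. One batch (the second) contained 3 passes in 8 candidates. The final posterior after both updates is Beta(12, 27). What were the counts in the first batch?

Sequential conjugate updates are equivalent to a single update on the pooled data, so total successes = posterior α − prior α and total failures = posterior β − prior β.
Total across both batches: 12−3=9 passes, 27−14=13 failures.
Subtract the second batch: 9−3=6 passes and 13−5=8 failures.

6 passes and 8 failures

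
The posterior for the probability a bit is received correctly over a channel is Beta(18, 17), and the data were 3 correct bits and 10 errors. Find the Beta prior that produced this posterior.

Beta(15, 7)

Beta is conjugate to the binomial likelihood: posterior = Beta(α+s, β+f).
So α = 18 − 3 = 15 and β = 17 − 10 = 7.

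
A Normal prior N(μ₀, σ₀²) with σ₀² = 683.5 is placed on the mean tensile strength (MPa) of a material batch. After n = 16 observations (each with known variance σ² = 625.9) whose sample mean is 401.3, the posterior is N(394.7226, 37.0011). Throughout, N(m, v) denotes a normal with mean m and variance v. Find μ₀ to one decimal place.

The posterior mean is a precision-weighted average: μ_n = (τ₀μ₀ + τ_data·x̄)/(τ₀+τ_data), with τ₀=1/σ₀² and τ_data=n/σ².
Here τ₀ = 1/683.5 = 0.001463 and τ_data = 16/625.9 = 0.025563, so τ_n = 0.027026.
Rearranging for μ₀: μ₀ = (μ_n·τ_n − τ_data·x̄)/τ₀ = (394.7226·0.027026 − 0.025563·401.3) / 0.001463 = 0.409341/0.001463 ≈ 279.8.

μ₀ = 279.8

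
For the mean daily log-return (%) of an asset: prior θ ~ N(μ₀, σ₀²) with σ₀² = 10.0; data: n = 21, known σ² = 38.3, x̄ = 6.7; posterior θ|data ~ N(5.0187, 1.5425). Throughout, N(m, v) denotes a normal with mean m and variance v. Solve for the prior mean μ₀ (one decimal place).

With known observation variance, the Normal–Normal posterior has precision τ_n = τ₀ + n/σ² and mean μ_n = (τ₀μ₀ + (n/σ²)x̄)/τ_n.
Here τ₀ = 1/10.0 = 0.100000 and τ_data = 21/38.3 = 0.548303, so τ_n = 0.648303.
Rearranging for μ₀: μ₀ = (μ_n·τ_n − τ_data·x̄)/τ₀ = (5.0187·0.648303 − 0.548303·6.7) / 0.100000 = -0.419992/0.100000 ≈ -4.2.

μ₀ = -4.2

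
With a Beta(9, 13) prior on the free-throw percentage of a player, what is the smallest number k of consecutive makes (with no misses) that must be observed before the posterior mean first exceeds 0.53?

k = 6

After k makes and 0 misses the posterior is Beta(9+k, 13), with mean (9+k)/(9+13+k).
Set (9+k)/(22+k) > 0.53 and solve: k > (0.53·22 − 9)/(1 − 0.53) = 5.660.
The smallest integer exceeding 5.660 is 6.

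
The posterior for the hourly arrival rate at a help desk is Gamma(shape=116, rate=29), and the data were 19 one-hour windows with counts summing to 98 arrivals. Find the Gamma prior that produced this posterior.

Gamma(shape=18, rate=10)

Gamma–Poisson conjugacy: posterior shape = α + Σxᵢ, posterior rate = β + n.
So α = 116 − 98 = 18 and β = 29 − 19 = 10.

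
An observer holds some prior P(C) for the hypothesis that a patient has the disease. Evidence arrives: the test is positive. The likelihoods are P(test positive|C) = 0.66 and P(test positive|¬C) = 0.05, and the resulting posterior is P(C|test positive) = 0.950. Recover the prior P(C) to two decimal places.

P(C) = 0.59

In odds form, posterior odds = prior odds × likelihood ratio, so prior odds = posterior odds ÷ LR.
Posterior odds = 0.950/(1−0.950) = 19.0000. LR = 0.66/0.05 = 13.2000.
Prior odds = 19.0000/13.2000 = 1.4394, so P(C) = 1.4394/(1+1.4394) ≈ 0.59.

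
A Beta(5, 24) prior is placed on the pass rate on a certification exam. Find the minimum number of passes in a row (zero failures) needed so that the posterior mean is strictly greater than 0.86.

After k passes and 0 failures the posterior is Beta(5+k, 24), with mean (5+k)/(5+24+k).
Set (5+k)/(29+k) > 0.86 and solve: k > (0.86·29 − 5)/(1 − 0.86) = 142.429.
The smallest integer exceeding 142.429 is 143, and checking k=143: (148)/(172) = 0.8605 > 0.86.

k = 143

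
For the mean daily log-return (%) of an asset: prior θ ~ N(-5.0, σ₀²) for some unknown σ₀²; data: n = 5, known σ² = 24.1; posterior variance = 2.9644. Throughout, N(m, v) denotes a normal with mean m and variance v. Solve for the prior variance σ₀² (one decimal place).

For the Normal–Normal model with known σ², precisions add: τ_n = τ₀ + n/σ².
So 1/σ₀² = 1/2.9644 − 5/24.1 = 0.337336 − 0.207469 = 0.129867.
Hence σ₀² = 1/0.129867 ≈ 7.7.

σ₀² = 7.7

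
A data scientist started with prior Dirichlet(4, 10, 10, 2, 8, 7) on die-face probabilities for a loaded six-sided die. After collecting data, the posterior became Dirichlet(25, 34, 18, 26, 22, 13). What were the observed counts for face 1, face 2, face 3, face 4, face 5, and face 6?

For a Dirichlet(α) prior with multinomial counts c, the posterior is Dirichlet(α + c) componentwise.
Counts are posterior − prior componentwise: 25−4=21, 34−10=24, 18−10=8, 26−2=24, 22−8=14, 13−7=6.

counts (21, 24, 8, 24, 14, 6)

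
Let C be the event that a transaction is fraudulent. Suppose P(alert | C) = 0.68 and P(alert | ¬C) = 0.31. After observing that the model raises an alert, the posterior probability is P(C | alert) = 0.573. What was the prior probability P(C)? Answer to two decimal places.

P(C) = 0.38

Bayes' rule in odds form gives O(C|E) = O(C)·[P(E|C)/P(E|¬C)], hence O(C) = O(C|E)/LR.
Posterior odds = 0.573/(1−0.573) = 1.3419. LR = 0.68/0.31 = 2.1935.
Prior odds = 1.3419/2.1935 = 0.6118, so P(C) = 0.6118/(1+0.6118) ≈ 0.38.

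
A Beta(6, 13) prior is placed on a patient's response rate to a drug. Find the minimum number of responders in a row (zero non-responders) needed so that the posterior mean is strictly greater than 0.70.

After k responders and 0 non-responders the posterior is Beta(6+k, 13), with mean (6+k)/(6+13+k).
Set (6+k)/(19+k) > 0.70 and solve: k > (0.70·19 − 6)/(1 − 0.70) = 24.333.
The smallest integer exceeding 24.333 is 25, and checking k=25: (31)/(44) = 0.7045 > 0.70.

k = 25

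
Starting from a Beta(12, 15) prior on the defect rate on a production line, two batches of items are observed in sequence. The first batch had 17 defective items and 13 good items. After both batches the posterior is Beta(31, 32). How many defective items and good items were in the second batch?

Because Beta–binomial updating is additive in the counts, the combined data contributed (α_post−α_prior, β_post−β_prior) successes and failures.
Total across both batches: 31−12=19 defective items, 32−15=17 good items.
Subtract the first batch: 19−17=2 defective items and 17−13=4 good items.

2 defective items and 4 good items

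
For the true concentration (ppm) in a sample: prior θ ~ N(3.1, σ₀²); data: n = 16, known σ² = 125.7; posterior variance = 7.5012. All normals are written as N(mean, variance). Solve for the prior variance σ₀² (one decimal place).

σ₀² = 166.0

Posterior precision equals prior precision plus data precision: 1/σ_n² = 1/σ₀² + n/σ².
So 1/σ₀² = 1/7.5012 − 16/125.7 = 0.133312 − 0.127287 = 0.006025.
Hence σ₀² = 1/0.006025 ≈ 166.0.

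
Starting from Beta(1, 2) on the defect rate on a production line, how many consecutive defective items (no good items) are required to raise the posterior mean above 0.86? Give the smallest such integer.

After k defective items and 0 good items the posterior is Beta(1+k, 2), with mean (1+k)/(1+2+k).
Set (1+k)/(3+k) > 0.86 and solve: k > (0.86·3 − 1)/(1 − 0.86) = 11.286.
The smallest integer exceeding 11.286 is 12, and checking k=12: (13)/(15) = 0.8667 > 0.86.

k = 12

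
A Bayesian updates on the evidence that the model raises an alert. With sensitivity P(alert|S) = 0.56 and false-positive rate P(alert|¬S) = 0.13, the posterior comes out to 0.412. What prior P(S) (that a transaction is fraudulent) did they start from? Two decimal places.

P(S) = 0.14

Bayes' rule in odds form gives O(S|E) = O(S)·[P(E|S)/P(E|¬S)], hence O(S) = O(S|E)/LR.
Posterior odds = 0.412/(1−0.412) = 0.7007. LR = 0.56/0.13 = 4.3077.
Prior odds = 0.7007/4.3077 = 0.1627, so P(S) = 0.1627/(1+0.1627) ≈ 0.14.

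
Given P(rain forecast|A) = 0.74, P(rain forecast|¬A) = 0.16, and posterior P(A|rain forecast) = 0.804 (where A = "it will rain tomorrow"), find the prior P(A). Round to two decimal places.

P(A) = 0.47

Bayes' rule in odds form gives O(A|E) = O(A)·[P(E|A)/P(E|¬A)], hence O(A) = O(A|E)/LR.
Posterior odds = 0.804/(1−0.804) = 4.1020. LR = 0.74/0.16 = 4.6250.
Prior odds = 4.1020/4.6250 = 0.8869, so P(A) = 0.8869/(1+0.8869) ≈ 0.47.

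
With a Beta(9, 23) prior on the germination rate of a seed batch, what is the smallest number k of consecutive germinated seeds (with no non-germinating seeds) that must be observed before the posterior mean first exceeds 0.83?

k = 104

After k germinated seeds and 0 non-germinating seeds the posterior is Beta(9+k, 23), with mean (9+k)/(9+23+k).
Set (9+k)/(32+k) > 0.83 and solve: k > (0.83·32 − 9)/(1 − 0.83) = 103.294.
The smallest integer exceeding 103.294 is 104, and checking k=104: (113)/(136) = 0.8309 > 0.83.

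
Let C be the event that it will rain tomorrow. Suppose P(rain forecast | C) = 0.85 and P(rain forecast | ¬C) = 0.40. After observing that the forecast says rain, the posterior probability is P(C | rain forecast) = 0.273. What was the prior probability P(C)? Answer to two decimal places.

P(C) = 0.15

Bayes' rule in odds form gives O(C|E) = O(C)·[P(E|C)/P(E|¬C)], hence O(C) = O(C|E)/LR.
Posterior odds = 0.273/(1−0.273) = 0.3755. LR = 0.85/0.40 = 2.1250.
Prior odds = 0.3755/2.1250 = 0.1767, so P(C) = 0.1767/(1+0.1767) ≈ 0.15.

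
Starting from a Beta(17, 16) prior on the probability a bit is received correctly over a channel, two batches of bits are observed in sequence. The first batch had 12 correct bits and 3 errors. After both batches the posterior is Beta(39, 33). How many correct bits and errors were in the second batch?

Because Beta–binomial updating is additive in the counts, the combined data contributed (α_post−α_prior, β_post−β_prior) successes and failures.
Total across both batches: 39−17=22 correct bits, 33−16=17 errors.
Subtract the first batch: 22−12=10 correct bits and 17−3=14 errors.

10 correct bits and 14 errors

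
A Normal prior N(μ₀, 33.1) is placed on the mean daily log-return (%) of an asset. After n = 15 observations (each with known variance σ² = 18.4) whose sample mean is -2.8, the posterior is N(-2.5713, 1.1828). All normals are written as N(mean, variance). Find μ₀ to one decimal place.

μ₀ = 3.6

With known observation variance, the Normal–Normal posterior has precision τ_n = τ₀ + n/σ² and mean μ_n = (τ₀μ₀ + (n/σ²)x̄)/τ_n.
Here τ₀ = 1/33.1 = 0.030211 and τ_data = 15/18.4 = 0.815217, so τ_n = 0.845428.
Rearranging for μ₀: μ₀ = (μ_n·τ_n − τ_data·x̄)/τ₀ = (-2.5713·0.845428 − 0.815217·-2.8) / 0.030211 = 0.108759/0.030211 ≈ 3.6.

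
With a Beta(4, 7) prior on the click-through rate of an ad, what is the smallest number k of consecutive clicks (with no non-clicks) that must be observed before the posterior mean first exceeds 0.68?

After k clicks and 0 non-clicks the posterior is Beta(4+k, 7), with mean (4+k)/(4+7+k).
Set (4+k)/(11+k) > 0.68 and solve: k > (0.68·11 − 4)/(1 − 0.68) = 10.875.
The smallest integer exceeding 10.875 is 11.

k = 11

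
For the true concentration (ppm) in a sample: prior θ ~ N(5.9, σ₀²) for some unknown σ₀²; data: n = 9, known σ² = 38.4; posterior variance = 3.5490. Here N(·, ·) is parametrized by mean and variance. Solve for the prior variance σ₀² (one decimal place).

σ₀² = 21.1

Posterior precision equals prior precision plus data precision: 1/σ_n² = 1/σ₀² + n/σ².
So 1/σ₀² = 1/3.5490 − 9/38.4 = 0.281770 − 0.234375 = 0.047395.
Hence σ₀² = 1/0.047395 ≈ 21.1.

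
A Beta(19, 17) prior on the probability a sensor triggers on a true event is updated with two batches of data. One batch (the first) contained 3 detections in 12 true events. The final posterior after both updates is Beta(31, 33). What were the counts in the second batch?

9 detections and 7 misses

Because Beta–binomial updating is additive in the counts, the combined data contributed (α_post−α_prior, β_post−β_prior) successes and failures.
Total across both batches: 31−19=12 detections, 33−17=16 misses.
Subtract the first batch: 12−3=9 detections and 16−9=7 misses.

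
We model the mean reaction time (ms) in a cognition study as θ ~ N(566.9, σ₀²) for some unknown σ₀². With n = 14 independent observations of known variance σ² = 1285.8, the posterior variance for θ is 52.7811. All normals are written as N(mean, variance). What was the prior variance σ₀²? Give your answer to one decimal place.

σ₀² = 124.1

Posterior precision equals prior precision plus data precision: 1/σ_n² = 1/σ₀² + n/σ².
So 1/σ₀² = 1/52.7811 − 14/1285.8 = 0.018946 − 0.010888 = 0.008058.
Hence σ₀² = 1/0.008058 ≈ 124.1.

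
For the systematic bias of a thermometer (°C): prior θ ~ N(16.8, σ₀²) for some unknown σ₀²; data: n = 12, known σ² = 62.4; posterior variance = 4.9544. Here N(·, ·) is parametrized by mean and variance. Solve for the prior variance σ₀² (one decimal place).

Posterior precision equals prior precision plus data precision: 1/σ_n² = 1/σ₀² + n/σ².
So 1/σ₀² = 1/4.9544 − 12/62.4 = 0.201841 − 0.192308 = 0.009533.
Hence σ₀² = 1/0.009533 ≈ 104.9.

σ₀² = 104.9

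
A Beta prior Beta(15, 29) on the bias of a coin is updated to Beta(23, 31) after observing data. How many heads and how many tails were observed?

Under Beta–binomial conjugacy the posterior parameters are (α+s, β+f).
Match parameters: s=23−15=8, f=31−29=2.

8 heads and 2 tails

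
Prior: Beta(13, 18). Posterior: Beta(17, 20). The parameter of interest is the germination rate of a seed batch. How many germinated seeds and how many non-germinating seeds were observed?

4 germinated seeds and 2 non-germinating seeds

Under Beta–binomial conjugacy the posterior parameters are (a+s, b+f).
So s = 17 − 13 = 4 and f = 20 − 18 = 2.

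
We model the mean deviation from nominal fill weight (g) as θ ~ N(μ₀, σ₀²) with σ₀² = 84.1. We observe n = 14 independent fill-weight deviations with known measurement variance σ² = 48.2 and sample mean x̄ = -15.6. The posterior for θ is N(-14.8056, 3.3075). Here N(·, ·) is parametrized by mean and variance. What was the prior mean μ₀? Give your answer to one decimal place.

μ₀ = 4.6

With known observation variance, the Normal–Normal posterior has precision τ_n = τ₀ + n/σ² and mean μ_n = (τ₀μ₀ + (n/σ²)x̄)/τ_n.
Here τ₀ = 1/84.1 = 0.011891 and τ_data = 14/48.2 = 0.290456, so τ_n = 0.302347.
Rearranging for μ₀: μ₀ = (μ_n·τ_n − τ_data·x̄)/τ₀ = (-14.8056·0.302347 − 0.290456·-15.6) / 0.011891 = 0.054685/0.011891 ≈ 4.6.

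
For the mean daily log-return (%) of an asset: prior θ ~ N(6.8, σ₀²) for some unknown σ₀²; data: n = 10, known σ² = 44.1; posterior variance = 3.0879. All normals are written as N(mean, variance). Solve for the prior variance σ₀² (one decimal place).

σ₀² = 10.3

Posterior precision equals prior precision plus data precision: 1/σ_n² = 1/σ₀² + n/σ².
So 1/σ₀² = 1/3.0879 − 10/44.1 = 0.323845 − 0.226757 = 0.097088.
Hence σ₀² = 1/0.097088 ≈ 10.3.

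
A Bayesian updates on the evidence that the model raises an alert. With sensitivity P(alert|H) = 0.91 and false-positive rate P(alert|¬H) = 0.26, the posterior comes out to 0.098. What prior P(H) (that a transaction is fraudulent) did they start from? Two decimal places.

P(H) = 0.03

Bayes' rule in odds form gives O(H|E) = O(H)·[P(E|H)/P(E|¬H)], hence O(H) = O(H|E)/LR.
Posterior odds = 0.098/(1−0.098) = 0.1086. LR = 0.91/0.26 = 3.5000.
Prior odds = 0.1086/3.5000 = 0.0310, so P(H) = 0.0310/(1+0.0310) ≈ 0.03.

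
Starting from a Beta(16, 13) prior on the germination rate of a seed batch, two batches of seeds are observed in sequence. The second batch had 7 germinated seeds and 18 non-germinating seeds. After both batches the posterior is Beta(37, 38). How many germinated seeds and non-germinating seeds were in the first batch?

14 germinated seeds and 7 non-germinating seeds

Because Beta–binomial updating is additive in the counts, the combined data contributed (α_post−α_prior, β_post−β_prior) successes and failures.
Total across both batches: 37−16=21 germinated seeds, 38−13=25 non-germinating seeds.
Subtract the second batch: 21−7=14 germinated seeds and 25−18=7 non-germinating seeds.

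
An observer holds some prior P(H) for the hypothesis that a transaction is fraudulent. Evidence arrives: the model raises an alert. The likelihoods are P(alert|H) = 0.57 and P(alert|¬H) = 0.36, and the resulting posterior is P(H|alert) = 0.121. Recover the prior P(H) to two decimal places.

In odds form, posterior odds = prior odds × likelihood ratio, so prior odds = posterior odds ÷ LR.
Posterior odds = 0.121/(1−0.121) = 0.1377. LR = 0.57/0.36 = 1.5833.
Prior odds = 0.1377/1.5833 = 0.0870, so P(H) = 0.0870/(1+0.0870) ≈ 0.08.

P(H) = 0.08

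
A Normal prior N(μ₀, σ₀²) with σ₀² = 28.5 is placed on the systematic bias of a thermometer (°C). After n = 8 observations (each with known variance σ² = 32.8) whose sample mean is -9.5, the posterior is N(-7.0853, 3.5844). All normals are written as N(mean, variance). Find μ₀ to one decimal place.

μ₀ = 9.7

With known observation variance, the Normal–Normal posterior has precision τ_n = τ₀ + n/σ² and mean μ_n = (τ₀μ₀ + (n/σ²)x̄)/τ_n.
Here τ₀ = 1/28.5 = 0.035088 and τ_data = 8/32.8 = 0.243902, so τ_n = 0.278990.
Rearranging for μ₀: μ₀ = (μ_n·τ_n − τ_data·x̄)/τ₀ = (-7.0853·0.278990 − 0.243902·-9.5) / 0.035088 = 0.340341/0.035088 ≈ 9.7.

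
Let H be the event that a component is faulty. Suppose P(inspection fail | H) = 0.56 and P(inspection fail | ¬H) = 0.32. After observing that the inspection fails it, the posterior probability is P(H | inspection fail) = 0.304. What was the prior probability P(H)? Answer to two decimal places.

Bayes' rule in odds form gives O(H|E) = O(H)·[P(E|H)/P(E|¬H)], hence O(H) = O(H|E)/LR.
Posterior odds = 0.304/(1−0.304) = 0.4368. LR = 0.56/0.32 = 1.7500.
Prior odds = 0.4368/1.7500 = 0.2496, so P(H) = 0.2496/(1+0.2496) ≈ 0.20.

P(H) = 0.20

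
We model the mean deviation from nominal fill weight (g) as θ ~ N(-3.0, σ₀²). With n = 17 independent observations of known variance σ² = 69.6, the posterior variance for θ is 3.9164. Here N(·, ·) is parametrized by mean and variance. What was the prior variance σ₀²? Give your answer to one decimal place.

For the Normal–Normal model with known σ², precisions add: τ_n = τ₀ + n/σ².
So 1/σ₀² = 1/3.9164 − 17/69.6 = 0.255337 − 0.244253 = 0.011084.
Hence σ₀² = 1/0.011084 ≈ 90.2.

σ₀² = 90.2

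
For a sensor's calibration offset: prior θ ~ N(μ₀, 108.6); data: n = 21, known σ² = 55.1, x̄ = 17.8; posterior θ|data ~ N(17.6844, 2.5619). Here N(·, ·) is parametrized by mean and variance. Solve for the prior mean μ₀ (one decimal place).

The posterior mean is a precision-weighted average: μ_n = (τ₀μ₀ + τ_data·x̄)/(τ₀+τ_data), with τ₀=1/σ₀² and τ_data=n/σ².
Here τ₀ = 1/108.6 = 0.009208 and τ_data = 21/55.1 = 0.381125, so τ_n = 0.390333.
Rearranging for μ₀: μ₀ = (μ_n·τ_n − τ_data·x̄)/τ₀ = (17.6844·0.390333 − 0.381125·17.8) / 0.009208 = 0.118780/0.009208 ≈ 12.9.

μ₀ = 12.9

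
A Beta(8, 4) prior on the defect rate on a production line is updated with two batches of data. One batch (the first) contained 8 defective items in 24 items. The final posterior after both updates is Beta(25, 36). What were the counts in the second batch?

9 defective items and 16 good items

Because Beta–binomial updating is additive in the counts, the combined data contributed (α_post−α_prior, β_post−β_prior) successes and failures.
Total across both batches: 25−8=17 defective items, 36−4=32 good items.
Subtract the first batch: 17−8=9 defective items and 32−16=16 good items.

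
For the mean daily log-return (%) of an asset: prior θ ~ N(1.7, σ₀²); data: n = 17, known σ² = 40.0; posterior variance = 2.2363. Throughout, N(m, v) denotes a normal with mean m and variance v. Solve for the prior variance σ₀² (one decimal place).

σ₀² = 45.1

Posterior precision equals prior precision plus data precision: 1/σ_n² = 1/σ₀² + n/σ².
So 1/σ₀² = 1/2.2363 − 17/40.0 = 0.447167 − 0.425000 = 0.022167.
Hence σ₀² = 1/0.022167 ≈ 45.1.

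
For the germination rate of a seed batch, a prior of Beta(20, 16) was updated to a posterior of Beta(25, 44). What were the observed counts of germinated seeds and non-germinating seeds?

5 germinated seeds and 28 non-germinating seeds

A Beta(a, b) prior with s successes and f failures in binomial data gives a Beta(a+s, b+f) posterior.
Match parameters: s=25−20=5, f=44−16=28.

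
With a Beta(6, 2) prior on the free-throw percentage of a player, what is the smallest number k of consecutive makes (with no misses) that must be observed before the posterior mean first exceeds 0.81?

k = 3

After k makes and 0 misses the posterior is Beta(6+k, 2), with mean (6+k)/(6+2+k).
Set (6+k)/(8+k) > 0.81 and solve: k > (0.81·8 − 6)/(1 − 0.81) = 2.526.
The smallest integer exceeding 2.526 is 3.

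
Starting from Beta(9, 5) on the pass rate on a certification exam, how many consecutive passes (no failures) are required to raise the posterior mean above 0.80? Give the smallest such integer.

k = 12

After k passes and 0 failures the posterior is Beta(9+k, 5), with mean (9+k)/(9+5+k).
Set (9+k)/(14+k) > 0.80 and solve: k > (0.80·14 − 9)/(1 − 0.80) = 11.000.
The smallest integer exceeding 11.000 is 12.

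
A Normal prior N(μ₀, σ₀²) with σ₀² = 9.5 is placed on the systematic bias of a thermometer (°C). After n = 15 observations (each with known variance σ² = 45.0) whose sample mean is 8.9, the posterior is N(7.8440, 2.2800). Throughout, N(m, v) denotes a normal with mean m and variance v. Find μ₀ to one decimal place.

μ₀ = 4.5

With known observation variance, the Normal–Normal posterior has precision τ_n = τ₀ + n/σ² and mean μ_n = (τ₀μ₀ + (n/σ²)x̄)/τ_n.
Here τ₀ = 1/9.5 = 0.105263 and τ_data = 15/45.0 = 0.333333, so τ_n = 0.438596.
Rearranging for μ₀: μ₀ = (μ_n·τ_n − τ_data·x̄)/τ₀ = (7.8440·0.438596 − 0.333333·8.9) / 0.105263 = 0.473683/0.105263 ≈ 4.5.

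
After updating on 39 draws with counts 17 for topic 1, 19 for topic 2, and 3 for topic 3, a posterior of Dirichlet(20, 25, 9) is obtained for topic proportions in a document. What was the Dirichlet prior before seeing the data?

For a Dirichlet(α) prior with multinomial counts c, the posterior is Dirichlet(α + c) componentwise.
Subtract each count from the matching posterior parameter: 20−17=3, 25−19=6, 9−3=6.

Dirichlet(3, 6, 6)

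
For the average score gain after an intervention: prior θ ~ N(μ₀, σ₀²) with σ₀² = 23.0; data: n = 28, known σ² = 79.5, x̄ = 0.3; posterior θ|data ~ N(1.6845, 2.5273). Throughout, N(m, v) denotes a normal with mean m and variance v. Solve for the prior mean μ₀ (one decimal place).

μ₀ = 12.9

The posterior mean is a precision-weighted average: μ_n = (τ₀μ₀ + τ_data·x̄)/(τ₀+τ_data), with τ₀=1/σ₀² and τ_data=n/σ².
Here τ₀ = 1/23.0 = 0.043478 and τ_data = 28/79.5 = 0.352201, so τ_n = 0.395679.
Rearranging for μ₀: μ₀ = (μ_n·τ_n − τ_data·x̄)/τ₀ = (1.6845·0.395679 − 0.352201·0.3) / 0.043478 = 0.560861/0.043478 ≈ 12.9.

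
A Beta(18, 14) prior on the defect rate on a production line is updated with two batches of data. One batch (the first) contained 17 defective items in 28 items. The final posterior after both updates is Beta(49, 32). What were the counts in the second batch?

14 defective items and 7 good items

Because Beta–binomial updating is additive in the counts, the combined data contributed (α_post−α_prior, β_post−β_prior) successes and failures.
Total across both batches: 49−18=31 defective items, 32−14=18 good items.
Subtract the first batch: 31−17=14 defective items and 18−11=7 good items.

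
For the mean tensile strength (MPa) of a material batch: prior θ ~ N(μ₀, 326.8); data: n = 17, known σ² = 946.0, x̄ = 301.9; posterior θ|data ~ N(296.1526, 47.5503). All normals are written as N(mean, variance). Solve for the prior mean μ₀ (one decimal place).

The posterior mean is a precision-weighted average: μ_n = (τ₀μ₀ + τ_data·x̄)/(τ₀+τ_data), with τ₀=1/σ₀² and τ_data=n/σ².
Here τ₀ = 1/326.8 = 0.003060 and τ_data = 17/946.0 = 0.017970, so τ_n = 0.021030.
Rearranging for μ₀: μ₀ = (μ_n·τ_n − τ_data·x̄)/τ₀ = (296.1526·0.021030 − 0.017970·301.9) / 0.003060 = 0.802946/0.003060 ≈ 262.4.

μ₀ = 262.4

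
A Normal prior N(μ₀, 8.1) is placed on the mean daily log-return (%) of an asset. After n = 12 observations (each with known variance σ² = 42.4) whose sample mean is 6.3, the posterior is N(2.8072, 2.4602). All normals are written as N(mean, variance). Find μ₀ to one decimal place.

With known observation variance, the Normal–Normal posterior has precision τ_n = τ₀ + n/σ² and mean μ_n = (τ₀μ₀ + (n/σ²)x̄)/τ_n.
Here τ₀ = 1/8.1 = 0.123457 and τ_data = 12/42.4 = 0.283019, so τ_n = 0.406476.
Rearranging for μ₀: μ₀ = (μ_n·τ_n − τ_data·x̄)/τ₀ = (2.8072·0.406476 − 0.283019·6.3) / 0.123457 = -0.641960/0.123457 ≈ -5.2.

μ₀ = -5.2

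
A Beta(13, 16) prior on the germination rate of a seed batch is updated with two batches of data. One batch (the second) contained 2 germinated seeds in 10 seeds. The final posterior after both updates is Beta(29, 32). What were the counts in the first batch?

14 germinated seeds and 8 non-germinating seeds

Because Beta–binomial updating is additive in the counts, the combined data contributed (α_post−α_prior, β_post−β_prior) successes and failures.
Total across both batches: 29−13=16 germinated seeds, 32−16=16 non-germinating seeds.
Subtract the second batch: 16−2=14 germinated seeds and 16−8=8 non-germinating seeds.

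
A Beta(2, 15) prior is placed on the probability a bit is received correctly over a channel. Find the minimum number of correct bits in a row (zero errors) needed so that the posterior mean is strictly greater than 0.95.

k = 284

After k correct bits and 0 errors the posterior is Beta(2+k, 15), with mean (2+k)/(2+15+k).
Set (2+k)/(17+k) > 0.95 and solve: k > (0.95·17 − 2)/(1 − 0.95) = 283.000.
The smallest integer exceeding 283.000 is 284, and checking k=284: (286)/(301) = 0.9502 > 0.95.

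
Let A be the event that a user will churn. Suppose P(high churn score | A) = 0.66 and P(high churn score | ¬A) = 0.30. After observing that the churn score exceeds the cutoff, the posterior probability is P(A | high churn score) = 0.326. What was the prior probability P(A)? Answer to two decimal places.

In odds form, posterior odds = prior odds × likelihood ratio, so prior odds = posterior odds ÷ LR.
Posterior odds = 0.326/(1−0.326) = 0.4837. LR = 0.66/0.30 = 2.2000.
Prior odds = 0.4837/2.2000 = 0.2199, so P(A) = 0.2199/(1+0.2199) ≈ 0.18.

P(A) = 0.18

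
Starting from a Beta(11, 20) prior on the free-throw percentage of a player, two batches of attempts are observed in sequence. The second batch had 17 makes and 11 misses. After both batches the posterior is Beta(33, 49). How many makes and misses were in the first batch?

Sequential conjugate updates are equivalent to a single update on the pooled data, so total successes = posterior α − prior α and total failures = posterior β − prior β.
Total across both batches: 33−11=22 makes, 49−20=29 misses.
Subtract the second batch: 22−17=5 makes and 29−11=18 misses.

5 makes and 18 misses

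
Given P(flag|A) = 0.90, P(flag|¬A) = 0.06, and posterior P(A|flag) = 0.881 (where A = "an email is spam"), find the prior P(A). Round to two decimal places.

In odds form, posterior odds = prior odds × likelihood ratio, so prior odds = posterior odds ÷ LR.
Posterior odds = 0.881/(1−0.881) = 7.4034. LR = 0.90/0.06 = 15.0000.
Prior odds = 7.4034/15.0000 = 0.4936, so P(A) = 0.4936/(1+0.4936) ≈ 0.33.

P(A) = 0.33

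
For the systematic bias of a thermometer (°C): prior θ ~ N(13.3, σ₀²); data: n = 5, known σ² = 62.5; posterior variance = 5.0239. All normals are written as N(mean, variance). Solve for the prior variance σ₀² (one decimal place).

σ₀² = 8.4

Posterior precision equals prior precision plus data precision: 1/σ_n² = 1/σ₀² + n/σ².
So 1/σ₀² = 1/5.0239 − 5/62.5 = 0.199049 − 0.080000 = 0.119049.
Hence σ₀² = 1/0.119049 ≈ 8.4.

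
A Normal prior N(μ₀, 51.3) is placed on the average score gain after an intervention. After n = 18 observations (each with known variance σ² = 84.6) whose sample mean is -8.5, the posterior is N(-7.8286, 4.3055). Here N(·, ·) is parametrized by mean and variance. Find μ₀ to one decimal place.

μ₀ = -0.5

The posterior mean is a precision-weighted average: μ_n = (τ₀μ₀ + τ_data·x̄)/(τ₀+τ_data), with τ₀=1/σ₀² and τ_data=n/σ².
Here τ₀ = 1/51.3 = 0.019493 and τ_data = 18/84.6 = 0.212766, so τ_n = 0.232259.
Rearranging for μ₀: μ₀ = (μ_n·τ_n − τ_data·x̄)/τ₀ = (-7.8286·0.232259 − 0.212766·-8.5) / 0.019493 = -0.009752/0.019493 ≈ -0.5.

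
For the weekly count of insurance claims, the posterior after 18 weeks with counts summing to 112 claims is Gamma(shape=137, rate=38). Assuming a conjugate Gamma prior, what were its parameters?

A Gamma(α, β) prior (rate parametrization) on a Poisson rate with n observations summing to S gives posterior Gamma(α+S, β+n).
So α = 137 − 112 = 25 and β = 38 − 18 = 20.

Gamma(shape=25, rate=20)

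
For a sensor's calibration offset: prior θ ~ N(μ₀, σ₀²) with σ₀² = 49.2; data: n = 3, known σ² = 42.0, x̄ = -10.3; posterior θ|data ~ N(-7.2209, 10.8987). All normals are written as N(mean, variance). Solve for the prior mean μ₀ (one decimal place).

μ₀ = 3.6

The posterior mean is a precision-weighted average: μ_n = (τ₀μ₀ + τ_data·x̄)/(τ₀+τ_data), with τ₀=1/σ₀² and τ_data=n/σ².
Here τ₀ = 1/49.2 = 0.020325 and τ_data = 3/42.0 = 0.071429, so τ_n = 0.091754.
Rearranging for μ₀: μ₀ = (μ_n·τ_n − τ_data·x̄)/τ₀ = (-7.2209·0.091754 − 0.071429·-10.3) / 0.020325 = 0.073172/0.020325 ≈ 3.6.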